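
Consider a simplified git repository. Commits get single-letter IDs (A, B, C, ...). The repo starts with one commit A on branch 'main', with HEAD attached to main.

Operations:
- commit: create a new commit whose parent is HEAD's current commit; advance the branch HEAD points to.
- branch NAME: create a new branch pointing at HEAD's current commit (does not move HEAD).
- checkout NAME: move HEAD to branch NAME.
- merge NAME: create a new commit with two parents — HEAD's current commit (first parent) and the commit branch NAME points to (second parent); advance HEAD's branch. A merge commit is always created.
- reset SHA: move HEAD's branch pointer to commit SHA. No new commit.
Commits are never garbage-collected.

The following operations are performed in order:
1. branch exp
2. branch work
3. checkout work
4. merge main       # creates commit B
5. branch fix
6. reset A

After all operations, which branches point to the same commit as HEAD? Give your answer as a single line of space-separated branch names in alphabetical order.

After op 1 (branch): HEAD=main@A [exp=A main=A]
After op 2 (branch): HEAD=main@A [exp=A main=A work=A]
After op 3 (checkout): HEAD=work@A [exp=A main=A work=A]
After op 4 (merge): HEAD=work@B [exp=A main=A work=B]
After op 5 (branch): HEAD=work@B [exp=A fix=B main=A work=B]
After op 6 (reset): HEAD=work@A [exp=A fix=B main=A work=A]

Answer: exp main work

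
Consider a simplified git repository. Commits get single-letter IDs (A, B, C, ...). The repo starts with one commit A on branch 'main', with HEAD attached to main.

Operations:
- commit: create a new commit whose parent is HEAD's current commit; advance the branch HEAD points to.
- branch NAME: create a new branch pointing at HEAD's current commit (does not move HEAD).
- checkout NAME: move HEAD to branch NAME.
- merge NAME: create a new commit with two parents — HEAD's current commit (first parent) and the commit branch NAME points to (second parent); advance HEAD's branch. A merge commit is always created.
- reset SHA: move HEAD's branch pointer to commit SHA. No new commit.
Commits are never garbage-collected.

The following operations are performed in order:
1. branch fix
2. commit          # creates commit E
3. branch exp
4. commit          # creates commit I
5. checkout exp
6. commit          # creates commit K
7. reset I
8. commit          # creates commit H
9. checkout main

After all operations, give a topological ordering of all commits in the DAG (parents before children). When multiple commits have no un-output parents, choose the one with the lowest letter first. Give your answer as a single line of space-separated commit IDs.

Answer: A E I H K

Derivation:
After op 1 (branch): HEAD=main@A [fix=A main=A]
After op 2 (commit): HEAD=main@E [fix=A main=E]
After op 3 (branch): HEAD=main@E [exp=E fix=A main=E]
After op 4 (commit): HEAD=main@I [exp=E fix=A main=I]
After op 5 (checkout): HEAD=exp@E [exp=E fix=A main=I]
After op 6 (commit): HEAD=exp@K [exp=K fix=A main=I]
After op 7 (reset): HEAD=exp@I [exp=I fix=A main=I]
After op 8 (commit): HEAD=exp@H [exp=H fix=A main=I]
After op 9 (checkout): HEAD=main@I [exp=H fix=A main=I]
commit A: parents=[]
commit E: parents=['A']
commit H: parents=['I']
commit I: parents=['E']
commit K: parents=['E']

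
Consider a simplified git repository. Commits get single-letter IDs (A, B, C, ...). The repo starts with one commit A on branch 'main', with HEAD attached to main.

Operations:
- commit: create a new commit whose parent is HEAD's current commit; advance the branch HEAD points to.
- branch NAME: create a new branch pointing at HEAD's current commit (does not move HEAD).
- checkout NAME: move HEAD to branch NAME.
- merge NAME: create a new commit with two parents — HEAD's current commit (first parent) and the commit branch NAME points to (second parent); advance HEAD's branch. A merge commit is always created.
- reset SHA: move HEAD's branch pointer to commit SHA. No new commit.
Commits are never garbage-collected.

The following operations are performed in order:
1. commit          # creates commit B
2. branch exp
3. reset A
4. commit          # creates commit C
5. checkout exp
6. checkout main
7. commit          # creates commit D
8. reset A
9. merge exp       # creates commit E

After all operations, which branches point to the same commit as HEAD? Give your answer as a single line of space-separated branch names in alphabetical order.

After op 1 (commit): HEAD=main@B [main=B]
After op 2 (branch): HEAD=main@B [exp=B main=B]
After op 3 (reset): HEAD=main@A [exp=B main=A]
After op 4 (commit): HEAD=main@C [exp=B main=C]
After op 5 (checkout): HEAD=exp@B [exp=B main=C]
After op 6 (checkout): HEAD=main@C [exp=B main=C]
After op 7 (commit): HEAD=main@D [exp=B main=D]
After op 8 (reset): HEAD=main@A [exp=B main=A]
After op 9 (merge): HEAD=main@E [exp=B main=E]

Answer: main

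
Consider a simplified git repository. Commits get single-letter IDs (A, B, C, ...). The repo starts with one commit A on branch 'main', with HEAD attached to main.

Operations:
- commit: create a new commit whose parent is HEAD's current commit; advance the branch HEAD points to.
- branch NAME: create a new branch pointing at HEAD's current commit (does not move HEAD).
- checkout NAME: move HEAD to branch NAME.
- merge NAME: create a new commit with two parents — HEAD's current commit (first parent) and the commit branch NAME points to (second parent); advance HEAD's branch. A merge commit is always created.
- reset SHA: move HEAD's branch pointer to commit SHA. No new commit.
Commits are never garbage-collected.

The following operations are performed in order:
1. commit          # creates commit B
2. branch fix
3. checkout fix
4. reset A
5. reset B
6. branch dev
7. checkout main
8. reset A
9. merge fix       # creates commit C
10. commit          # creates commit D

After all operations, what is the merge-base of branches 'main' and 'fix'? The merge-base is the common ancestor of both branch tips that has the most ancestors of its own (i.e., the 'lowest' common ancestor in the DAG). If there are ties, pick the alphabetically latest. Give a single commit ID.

After op 1 (commit): HEAD=main@B [main=B]
After op 2 (branch): HEAD=main@B [fix=B main=B]
After op 3 (checkout): HEAD=fix@B [fix=B main=B]
After op 4 (reset): HEAD=fix@A [fix=A main=B]
After op 5 (reset): HEAD=fix@B [fix=B main=B]
After op 6 (branch): HEAD=fix@B [dev=B fix=B main=B]
After op 7 (checkout): HEAD=main@B [dev=B fix=B main=B]
After op 8 (reset): HEAD=main@A [dev=B fix=B main=A]
After op 9 (merge): HEAD=main@C [dev=B fix=B main=C]
After op 10 (commit): HEAD=main@D [dev=B fix=B main=D]
ancestors(main=D): ['A', 'B', 'C', 'D']
ancestors(fix=B): ['A', 'B']
common: ['A', 'B']

Answer: B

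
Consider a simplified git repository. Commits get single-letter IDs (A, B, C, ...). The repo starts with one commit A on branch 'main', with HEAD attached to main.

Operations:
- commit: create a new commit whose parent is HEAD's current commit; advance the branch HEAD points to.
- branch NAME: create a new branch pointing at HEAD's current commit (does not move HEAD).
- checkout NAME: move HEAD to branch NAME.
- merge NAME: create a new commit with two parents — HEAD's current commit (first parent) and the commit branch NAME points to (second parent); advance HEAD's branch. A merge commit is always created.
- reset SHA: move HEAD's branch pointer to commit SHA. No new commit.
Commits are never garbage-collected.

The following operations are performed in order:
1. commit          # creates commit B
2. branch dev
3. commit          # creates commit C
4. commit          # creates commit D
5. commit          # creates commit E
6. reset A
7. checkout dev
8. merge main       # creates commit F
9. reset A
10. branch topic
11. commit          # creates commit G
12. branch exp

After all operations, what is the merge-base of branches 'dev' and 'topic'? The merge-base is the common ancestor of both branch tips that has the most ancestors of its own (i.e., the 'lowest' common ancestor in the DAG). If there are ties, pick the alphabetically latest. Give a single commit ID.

Answer: A

Derivation:
After op 1 (commit): HEAD=main@B [main=B]
After op 2 (branch): HEAD=main@B [dev=B main=B]
After op 3 (commit): HEAD=main@C [dev=B main=C]
After op 4 (commit): HEAD=main@D [dev=B main=D]
After op 5 (commit): HEAD=main@E [dev=B main=E]
After op 6 (reset): HEAD=main@A [dev=B main=A]
After op 7 (checkout): HEAD=dev@B [dev=B main=A]
After op 8 (merge): HEAD=dev@F [dev=F main=A]
After op 9 (reset): HEAD=dev@A [dev=A main=A]
After op 10 (branch): HEAD=dev@A [dev=A main=A topic=A]
After op 11 (commit): HEAD=dev@G [dev=G main=A topic=A]
After op 12 (branch): HEAD=dev@G [dev=G exp=G main=A topic=A]
ancestors(dev=G): ['A', 'G']
ancestors(topic=A): ['A']
common: ['A']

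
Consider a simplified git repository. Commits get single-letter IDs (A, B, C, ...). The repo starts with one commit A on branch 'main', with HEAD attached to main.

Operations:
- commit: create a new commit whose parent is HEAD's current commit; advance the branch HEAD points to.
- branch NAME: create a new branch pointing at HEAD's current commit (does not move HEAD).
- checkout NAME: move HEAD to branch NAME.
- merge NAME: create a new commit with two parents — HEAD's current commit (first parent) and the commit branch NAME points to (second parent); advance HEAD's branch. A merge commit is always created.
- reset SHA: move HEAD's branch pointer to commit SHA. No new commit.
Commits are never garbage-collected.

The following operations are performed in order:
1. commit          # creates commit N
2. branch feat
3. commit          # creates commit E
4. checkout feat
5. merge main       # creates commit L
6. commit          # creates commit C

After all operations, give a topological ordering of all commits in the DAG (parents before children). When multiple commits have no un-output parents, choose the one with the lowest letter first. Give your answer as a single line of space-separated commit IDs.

After op 1 (commit): HEAD=main@N [main=N]
After op 2 (branch): HEAD=main@N [feat=N main=N]
After op 3 (commit): HEAD=main@E [feat=N main=E]
After op 4 (checkout): HEAD=feat@N [feat=N main=E]
After op 5 (merge): HEAD=feat@L [feat=L main=E]
After op 6 (commit): HEAD=feat@C [feat=C main=E]
commit A: parents=[]
commit C: parents=['L']
commit E: parents=['N']
commit L: parents=['N', 'E']
commit N: parents=['A']

Answer: A N E L C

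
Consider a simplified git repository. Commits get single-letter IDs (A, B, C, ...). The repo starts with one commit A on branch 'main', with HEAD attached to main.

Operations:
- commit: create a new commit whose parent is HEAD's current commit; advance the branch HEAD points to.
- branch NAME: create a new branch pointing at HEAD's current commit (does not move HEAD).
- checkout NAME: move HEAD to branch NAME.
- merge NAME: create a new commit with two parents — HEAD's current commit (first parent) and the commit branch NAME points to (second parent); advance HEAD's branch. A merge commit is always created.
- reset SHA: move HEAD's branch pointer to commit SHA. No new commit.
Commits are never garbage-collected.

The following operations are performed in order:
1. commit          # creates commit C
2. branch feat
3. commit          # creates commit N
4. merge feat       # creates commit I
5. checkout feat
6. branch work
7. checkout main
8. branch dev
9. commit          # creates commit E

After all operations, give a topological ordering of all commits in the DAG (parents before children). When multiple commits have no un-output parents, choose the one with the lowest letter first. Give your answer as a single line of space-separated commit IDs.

After op 1 (commit): HEAD=main@C [main=C]
After op 2 (branch): HEAD=main@C [feat=C main=C]
After op 3 (commit): HEAD=main@N [feat=C main=N]
After op 4 (merge): HEAD=main@I [feat=C main=I]
After op 5 (checkout): HEAD=feat@C [feat=C main=I]
After op 6 (branch): HEAD=feat@C [feat=C main=I work=C]
After op 7 (checkout): HEAD=main@I [feat=C main=I work=C]
After op 8 (branch): HEAD=main@I [dev=I feat=C main=I work=C]
After op 9 (commit): HEAD=main@E [dev=I feat=C main=E work=C]
commit A: parents=[]
commit C: parents=['A']
commit E: parents=['I']
commit I: parents=['N', 'C']
commit N: parents=['C']

Answer: A C N I E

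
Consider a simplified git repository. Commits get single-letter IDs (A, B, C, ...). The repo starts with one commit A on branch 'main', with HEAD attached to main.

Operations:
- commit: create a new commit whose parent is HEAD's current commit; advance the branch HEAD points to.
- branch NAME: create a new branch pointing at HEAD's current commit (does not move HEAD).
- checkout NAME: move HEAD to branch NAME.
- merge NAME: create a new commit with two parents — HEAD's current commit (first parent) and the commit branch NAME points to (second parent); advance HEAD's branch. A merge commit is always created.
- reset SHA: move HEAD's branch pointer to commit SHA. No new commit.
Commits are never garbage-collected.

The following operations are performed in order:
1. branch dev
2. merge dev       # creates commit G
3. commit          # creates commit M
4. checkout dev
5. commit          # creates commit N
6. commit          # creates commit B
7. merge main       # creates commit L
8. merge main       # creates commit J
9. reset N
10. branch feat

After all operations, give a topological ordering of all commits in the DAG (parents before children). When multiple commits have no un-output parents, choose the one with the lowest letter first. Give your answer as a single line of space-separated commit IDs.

Answer: A G M N B L J

Derivation:
After op 1 (branch): HEAD=main@A [dev=A main=A]
After op 2 (merge): HEAD=main@G [dev=A main=G]
After op 3 (commit): HEAD=main@M [dev=A main=M]
After op 4 (checkout): HEAD=dev@A [dev=A main=M]
After op 5 (commit): HEAD=dev@N [dev=N main=M]
After op 6 (commit): HEAD=dev@B [dev=B main=M]
After op 7 (merge): HEAD=dev@L [dev=L main=M]
After op 8 (merge): HEAD=dev@J [dev=J main=M]
After op 9 (reset): HEAD=dev@N [dev=N main=M]
After op 10 (branch): HEAD=dev@N [dev=N feat=N main=M]
commit A: parents=[]
commit B: parents=['N']
commit G: parents=['A', 'A']
commit J: parents=['L', 'M']
commit L: parents=['B', 'M']
commit M: parents=['G']
commit N: parents=['A']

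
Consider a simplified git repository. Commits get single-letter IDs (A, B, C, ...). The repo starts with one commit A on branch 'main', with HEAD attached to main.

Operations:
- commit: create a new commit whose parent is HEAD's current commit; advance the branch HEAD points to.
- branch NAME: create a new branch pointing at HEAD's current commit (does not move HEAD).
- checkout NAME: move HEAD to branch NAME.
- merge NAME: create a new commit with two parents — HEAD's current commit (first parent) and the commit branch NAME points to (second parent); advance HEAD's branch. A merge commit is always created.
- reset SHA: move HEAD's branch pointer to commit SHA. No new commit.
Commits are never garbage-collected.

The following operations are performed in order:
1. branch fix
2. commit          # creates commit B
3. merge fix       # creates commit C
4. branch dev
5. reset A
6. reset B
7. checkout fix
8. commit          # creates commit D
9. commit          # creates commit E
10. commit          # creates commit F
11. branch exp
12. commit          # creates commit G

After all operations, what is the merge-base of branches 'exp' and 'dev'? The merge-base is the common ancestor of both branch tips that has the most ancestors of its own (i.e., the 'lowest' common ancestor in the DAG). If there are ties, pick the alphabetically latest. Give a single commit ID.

After op 1 (branch): HEAD=main@A [fix=A main=A]
After op 2 (commit): HEAD=main@B [fix=A main=B]
After op 3 (merge): HEAD=main@C [fix=A main=C]
After op 4 (branch): HEAD=main@C [dev=C fix=A main=C]
After op 5 (reset): HEAD=main@A [dev=C fix=A main=A]
After op 6 (reset): HEAD=main@B [dev=C fix=A main=B]
After op 7 (checkout): HEAD=fix@A [dev=C fix=A main=B]
After op 8 (commit): HEAD=fix@D [dev=C fix=D main=B]
After op 9 (commit): HEAD=fix@E [dev=C fix=E main=B]
After op 10 (commit): HEAD=fix@F [dev=C fix=F main=B]
After op 11 (branch): HEAD=fix@F [dev=C exp=F fix=F main=B]
After op 12 (commit): HEAD=fix@G [dev=C exp=F fix=G main=B]
ancestors(exp=F): ['A', 'D', 'E', 'F']
ancestors(dev=C): ['A', 'B', 'C']
common: ['A']

Answer: A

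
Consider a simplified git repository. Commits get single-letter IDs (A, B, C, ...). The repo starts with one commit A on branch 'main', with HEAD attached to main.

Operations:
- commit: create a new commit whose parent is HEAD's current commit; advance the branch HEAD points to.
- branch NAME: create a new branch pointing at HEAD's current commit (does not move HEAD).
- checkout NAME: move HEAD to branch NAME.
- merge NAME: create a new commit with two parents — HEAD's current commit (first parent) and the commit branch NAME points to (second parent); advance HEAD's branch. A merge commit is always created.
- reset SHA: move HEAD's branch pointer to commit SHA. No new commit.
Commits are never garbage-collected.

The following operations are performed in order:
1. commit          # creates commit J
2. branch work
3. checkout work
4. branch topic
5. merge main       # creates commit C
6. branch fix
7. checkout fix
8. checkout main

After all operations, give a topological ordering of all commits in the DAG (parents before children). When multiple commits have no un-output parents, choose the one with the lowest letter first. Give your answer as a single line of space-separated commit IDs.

After op 1 (commit): HEAD=main@J [main=J]
After op 2 (branch): HEAD=main@J [main=J work=J]
After op 3 (checkout): HEAD=work@J [main=J work=J]
After op 4 (branch): HEAD=work@J [main=J topic=J work=J]
After op 5 (merge): HEAD=work@C [main=J topic=J work=C]
After op 6 (branch): HEAD=work@C [fix=C main=J topic=J work=C]
After op 7 (checkout): HEAD=fix@C [fix=C main=J topic=J work=C]
After op 8 (checkout): HEAD=main@J [fix=C main=J topic=J work=C]
commit A: parents=[]
commit C: parents=['J', 'J']
commit J: parents=['A']

Answer: A J C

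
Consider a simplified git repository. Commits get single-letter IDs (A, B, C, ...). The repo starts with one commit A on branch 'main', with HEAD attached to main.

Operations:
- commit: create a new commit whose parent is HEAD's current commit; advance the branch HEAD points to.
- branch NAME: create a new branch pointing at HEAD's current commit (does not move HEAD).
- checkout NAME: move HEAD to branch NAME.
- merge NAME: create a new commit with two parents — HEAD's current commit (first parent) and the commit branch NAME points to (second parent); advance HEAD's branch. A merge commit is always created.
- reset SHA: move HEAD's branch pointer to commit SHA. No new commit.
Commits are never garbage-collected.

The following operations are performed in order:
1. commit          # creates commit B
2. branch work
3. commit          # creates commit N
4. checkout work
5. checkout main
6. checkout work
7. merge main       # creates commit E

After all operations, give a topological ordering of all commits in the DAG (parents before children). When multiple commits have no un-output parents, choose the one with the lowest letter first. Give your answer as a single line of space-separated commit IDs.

Answer: A B N E

Derivation:
After op 1 (commit): HEAD=main@B [main=B]
After op 2 (branch): HEAD=main@B [main=B work=B]
After op 3 (commit): HEAD=main@N [main=N work=B]
After op 4 (checkout): HEAD=work@B [main=N work=B]
After op 5 (checkout): HEAD=main@N [main=N work=B]
After op 6 (checkout): HEAD=work@B [main=N work=B]
After op 7 (merge): HEAD=work@E [main=N work=E]
commit A: parents=[]
commit B: parents=['A']
commit E: parents=['B', 'N']
commit N: parents=['B']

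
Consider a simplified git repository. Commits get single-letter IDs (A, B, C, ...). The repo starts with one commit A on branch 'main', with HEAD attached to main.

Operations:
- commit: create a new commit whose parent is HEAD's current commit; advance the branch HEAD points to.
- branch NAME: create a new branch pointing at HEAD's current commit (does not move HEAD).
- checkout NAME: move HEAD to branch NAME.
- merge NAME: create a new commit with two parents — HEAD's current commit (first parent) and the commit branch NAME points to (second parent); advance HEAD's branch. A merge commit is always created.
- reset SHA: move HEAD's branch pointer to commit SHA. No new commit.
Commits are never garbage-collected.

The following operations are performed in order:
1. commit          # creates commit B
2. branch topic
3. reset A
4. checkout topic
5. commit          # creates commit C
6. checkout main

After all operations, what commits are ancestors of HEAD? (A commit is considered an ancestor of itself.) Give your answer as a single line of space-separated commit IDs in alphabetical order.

Answer: A

Derivation:
After op 1 (commit): HEAD=main@B [main=B]
After op 2 (branch): HEAD=main@B [main=B topic=B]
After op 3 (reset): HEAD=main@A [main=A topic=B]
After op 4 (checkout): HEAD=topic@B [main=A topic=B]
After op 5 (commit): HEAD=topic@C [main=A topic=C]
After op 6 (checkout): HEAD=main@A [main=A topic=C]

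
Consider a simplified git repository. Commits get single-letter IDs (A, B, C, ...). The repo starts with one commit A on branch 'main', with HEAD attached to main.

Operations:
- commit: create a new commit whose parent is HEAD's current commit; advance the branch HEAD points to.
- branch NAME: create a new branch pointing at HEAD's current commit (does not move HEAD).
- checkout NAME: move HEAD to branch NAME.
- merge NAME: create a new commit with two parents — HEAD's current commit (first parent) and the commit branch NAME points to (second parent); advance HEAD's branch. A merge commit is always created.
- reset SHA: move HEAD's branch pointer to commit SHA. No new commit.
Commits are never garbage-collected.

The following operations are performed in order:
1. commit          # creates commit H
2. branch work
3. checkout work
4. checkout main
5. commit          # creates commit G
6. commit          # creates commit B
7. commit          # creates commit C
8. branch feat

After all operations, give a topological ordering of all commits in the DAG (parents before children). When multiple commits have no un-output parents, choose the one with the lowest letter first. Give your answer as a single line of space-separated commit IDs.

Answer: A H G B C

Derivation:
After op 1 (commit): HEAD=main@H [main=H]
After op 2 (branch): HEAD=main@H [main=H work=H]
After op 3 (checkout): HEAD=work@H [main=H work=H]
After op 4 (checkout): HEAD=main@H [main=H work=H]
After op 5 (commit): HEAD=main@G [main=G work=H]
After op 6 (commit): HEAD=main@B [main=B work=H]
After op 7 (commit): HEAD=main@C [main=C work=H]
After op 8 (branch): HEAD=main@C [feat=C main=C work=H]
commit A: parents=[]
commit B: parents=['G']
commit C: parents=['B']
commit G: parents=['H']
commit H: parents=['A']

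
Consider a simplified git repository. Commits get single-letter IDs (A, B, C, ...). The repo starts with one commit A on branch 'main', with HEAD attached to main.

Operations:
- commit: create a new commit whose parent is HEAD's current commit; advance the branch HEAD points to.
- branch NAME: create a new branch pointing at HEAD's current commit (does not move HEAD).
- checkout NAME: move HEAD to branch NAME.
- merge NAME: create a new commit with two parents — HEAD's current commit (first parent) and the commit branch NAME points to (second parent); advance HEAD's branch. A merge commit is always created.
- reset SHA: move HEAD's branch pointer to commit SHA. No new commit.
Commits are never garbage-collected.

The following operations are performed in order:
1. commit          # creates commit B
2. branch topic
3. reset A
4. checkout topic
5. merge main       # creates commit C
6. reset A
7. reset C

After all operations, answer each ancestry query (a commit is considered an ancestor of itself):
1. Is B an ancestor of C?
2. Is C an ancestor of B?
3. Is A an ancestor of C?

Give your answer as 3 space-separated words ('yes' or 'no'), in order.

After op 1 (commit): HEAD=main@B [main=B]
After op 2 (branch): HEAD=main@B [main=B topic=B]
After op 3 (reset): HEAD=main@A [main=A topic=B]
After op 4 (checkout): HEAD=topic@B [main=A topic=B]
After op 5 (merge): HEAD=topic@C [main=A topic=C]
After op 6 (reset): HEAD=topic@A [main=A topic=A]
After op 7 (reset): HEAD=topic@C [main=A topic=C]
ancestors(C) = {A,B,C}; B in? yes
ancestors(B) = {A,B}; C in? no
ancestors(C) = {A,B,C}; A in? yes

Answer: yes no yes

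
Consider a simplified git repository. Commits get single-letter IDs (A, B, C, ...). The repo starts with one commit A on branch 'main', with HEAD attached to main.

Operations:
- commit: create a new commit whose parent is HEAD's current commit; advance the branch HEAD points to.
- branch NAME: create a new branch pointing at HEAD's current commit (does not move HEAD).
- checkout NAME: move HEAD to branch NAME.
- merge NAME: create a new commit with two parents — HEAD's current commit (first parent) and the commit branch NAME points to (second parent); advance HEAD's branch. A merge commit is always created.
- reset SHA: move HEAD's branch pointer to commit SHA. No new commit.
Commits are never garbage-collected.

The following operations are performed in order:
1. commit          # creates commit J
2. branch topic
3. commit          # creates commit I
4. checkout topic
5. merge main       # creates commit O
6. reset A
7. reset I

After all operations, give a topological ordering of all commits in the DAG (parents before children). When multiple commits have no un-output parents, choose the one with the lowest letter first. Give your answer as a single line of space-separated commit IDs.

Answer: A J I O

Derivation:
After op 1 (commit): HEAD=main@J [main=J]
After op 2 (branch): HEAD=main@J [main=J topic=J]
After op 3 (commit): HEAD=main@I [main=I topic=J]
After op 4 (checkout): HEAD=topic@J [main=I topic=J]
After op 5 (merge): HEAD=topic@O [main=I topic=O]
After op 6 (reset): HEAD=topic@A [main=I topic=A]
After op 7 (reset): HEAD=topic@I [main=I topic=I]
commit A: parents=[]
commit I: parents=['J']
commit J: parents=['A']
commit O: parents=['J', 'I']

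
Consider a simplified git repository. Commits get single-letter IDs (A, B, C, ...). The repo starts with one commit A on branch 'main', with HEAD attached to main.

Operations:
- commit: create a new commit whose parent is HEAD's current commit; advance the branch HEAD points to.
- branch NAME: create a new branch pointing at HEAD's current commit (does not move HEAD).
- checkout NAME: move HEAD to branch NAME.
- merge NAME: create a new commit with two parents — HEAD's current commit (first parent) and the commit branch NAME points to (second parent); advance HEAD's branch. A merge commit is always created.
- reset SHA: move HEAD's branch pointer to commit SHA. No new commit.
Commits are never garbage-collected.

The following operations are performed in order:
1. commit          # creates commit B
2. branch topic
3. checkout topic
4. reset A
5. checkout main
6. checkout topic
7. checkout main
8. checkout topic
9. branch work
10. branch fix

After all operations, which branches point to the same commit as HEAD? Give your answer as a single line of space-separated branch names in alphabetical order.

After op 1 (commit): HEAD=main@B [main=B]
After op 2 (branch): HEAD=main@B [main=B topic=B]
After op 3 (checkout): HEAD=topic@B [main=B topic=B]
After op 4 (reset): HEAD=topic@A [main=B topic=A]
After op 5 (checkout): HEAD=main@B [main=B topic=A]
After op 6 (checkout): HEAD=topic@A [main=B topic=A]
After op 7 (checkout): HEAD=main@B [main=B topic=A]
After op 8 (checkout): HEAD=topic@A [main=B topic=A]
After op 9 (branch): HEAD=topic@A [main=B topic=A work=A]
After op 10 (branch): HEAD=topic@A [fix=A main=B topic=A work=A]

Answer: fix topic work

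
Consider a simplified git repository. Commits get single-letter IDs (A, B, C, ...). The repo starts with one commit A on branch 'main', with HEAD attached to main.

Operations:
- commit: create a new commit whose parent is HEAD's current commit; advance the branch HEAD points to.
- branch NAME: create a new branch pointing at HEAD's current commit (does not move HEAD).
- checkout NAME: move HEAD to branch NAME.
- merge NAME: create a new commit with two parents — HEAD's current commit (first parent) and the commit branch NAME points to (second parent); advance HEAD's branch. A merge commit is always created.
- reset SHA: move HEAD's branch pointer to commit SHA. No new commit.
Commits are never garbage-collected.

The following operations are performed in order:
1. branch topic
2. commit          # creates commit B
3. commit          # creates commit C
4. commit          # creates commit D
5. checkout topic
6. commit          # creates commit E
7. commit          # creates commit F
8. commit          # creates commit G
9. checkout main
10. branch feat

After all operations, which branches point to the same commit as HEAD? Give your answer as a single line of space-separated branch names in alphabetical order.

After op 1 (branch): HEAD=main@A [main=A topic=A]
After op 2 (commit): HEAD=main@B [main=B topic=A]
After op 3 (commit): HEAD=main@C [main=C topic=A]
After op 4 (commit): HEAD=main@D [main=D topic=A]
After op 5 (checkout): HEAD=topic@A [main=D topic=A]
After op 6 (commit): HEAD=topic@E [main=D topic=E]
After op 7 (commit): HEAD=topic@F [main=D topic=F]
After op 8 (commit): HEAD=topic@G [main=D topic=G]
After op 9 (checkout): HEAD=main@D [main=D topic=G]
After op 10 (branch): HEAD=main@D [feat=D main=D topic=G]

Answer: feat main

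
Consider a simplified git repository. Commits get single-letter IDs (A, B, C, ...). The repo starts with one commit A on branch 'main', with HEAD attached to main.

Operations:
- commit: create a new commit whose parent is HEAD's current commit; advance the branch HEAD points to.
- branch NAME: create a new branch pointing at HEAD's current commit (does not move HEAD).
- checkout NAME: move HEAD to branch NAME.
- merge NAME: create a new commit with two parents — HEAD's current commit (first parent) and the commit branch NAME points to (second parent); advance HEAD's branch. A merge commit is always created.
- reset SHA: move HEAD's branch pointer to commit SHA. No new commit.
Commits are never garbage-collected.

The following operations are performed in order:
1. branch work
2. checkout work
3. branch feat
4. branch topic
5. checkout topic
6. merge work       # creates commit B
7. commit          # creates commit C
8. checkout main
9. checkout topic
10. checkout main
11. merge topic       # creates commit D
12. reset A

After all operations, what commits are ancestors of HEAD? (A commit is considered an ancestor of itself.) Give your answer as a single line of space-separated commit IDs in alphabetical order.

After op 1 (branch): HEAD=main@A [main=A work=A]
After op 2 (checkout): HEAD=work@A [main=A work=A]
After op 3 (branch): HEAD=work@A [feat=A main=A work=A]
After op 4 (branch): HEAD=work@A [feat=A main=A topic=A work=A]
After op 5 (checkout): HEAD=topic@A [feat=A main=A topic=A work=A]
After op 6 (merge): HEAD=topic@B [feat=A main=A topic=B work=A]
After op 7 (commit): HEAD=topic@C [feat=A main=A topic=C work=A]
After op 8 (checkout): HEAD=main@A [feat=A main=A topic=C work=A]
After op 9 (checkout): HEAD=topic@C [feat=A main=A topic=C work=A]
After op 10 (checkout): HEAD=main@A [feat=A main=A topic=C work=A]
After op 11 (merge): HEAD=main@D [feat=A main=D topic=C work=A]
After op 12 (reset): HEAD=main@A [feat=A main=A topic=C work=A]

Answer: A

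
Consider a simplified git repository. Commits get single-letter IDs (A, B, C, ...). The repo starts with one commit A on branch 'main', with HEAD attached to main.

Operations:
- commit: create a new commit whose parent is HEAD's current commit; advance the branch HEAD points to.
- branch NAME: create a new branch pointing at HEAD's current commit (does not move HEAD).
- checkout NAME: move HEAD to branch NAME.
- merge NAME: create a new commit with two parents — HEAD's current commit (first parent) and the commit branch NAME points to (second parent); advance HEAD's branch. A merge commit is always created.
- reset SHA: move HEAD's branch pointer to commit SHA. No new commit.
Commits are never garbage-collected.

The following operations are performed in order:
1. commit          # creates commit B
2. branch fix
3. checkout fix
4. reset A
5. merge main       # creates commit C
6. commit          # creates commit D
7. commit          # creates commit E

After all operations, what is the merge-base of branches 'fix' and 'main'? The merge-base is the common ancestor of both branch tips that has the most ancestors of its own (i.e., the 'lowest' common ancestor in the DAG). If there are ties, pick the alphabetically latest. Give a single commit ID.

Answer: B

Derivation:
After op 1 (commit): HEAD=main@B [main=B]
After op 2 (branch): HEAD=main@B [fix=B main=B]
After op 3 (checkout): HEAD=fix@B [fix=B main=B]
After op 4 (reset): HEAD=fix@A [fix=A main=B]
After op 5 (merge): HEAD=fix@C [fix=C main=B]
After op 6 (commit): HEAD=fix@D [fix=D main=B]
After op 7 (commit): HEAD=fix@E [fix=E main=B]
ancestors(fix=E): ['A', 'B', 'C', 'D', 'E']
ancestors(main=B): ['A', 'B']
common: ['A', 'B']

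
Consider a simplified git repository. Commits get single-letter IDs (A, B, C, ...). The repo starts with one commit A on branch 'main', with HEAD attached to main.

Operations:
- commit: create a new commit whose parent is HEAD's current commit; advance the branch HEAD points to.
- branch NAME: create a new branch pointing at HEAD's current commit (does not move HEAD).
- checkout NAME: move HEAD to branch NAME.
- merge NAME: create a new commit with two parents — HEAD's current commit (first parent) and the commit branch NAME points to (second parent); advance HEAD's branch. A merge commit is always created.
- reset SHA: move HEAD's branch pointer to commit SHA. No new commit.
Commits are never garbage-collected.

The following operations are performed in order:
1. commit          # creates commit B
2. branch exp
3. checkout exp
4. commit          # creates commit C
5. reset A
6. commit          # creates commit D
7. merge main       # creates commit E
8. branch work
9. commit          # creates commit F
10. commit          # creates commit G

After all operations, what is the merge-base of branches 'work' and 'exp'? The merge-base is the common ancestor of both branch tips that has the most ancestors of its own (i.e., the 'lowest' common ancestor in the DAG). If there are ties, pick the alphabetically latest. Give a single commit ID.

After op 1 (commit): HEAD=main@B [main=B]
After op 2 (branch): HEAD=main@B [exp=B main=B]
After op 3 (checkout): HEAD=exp@B [exp=B main=B]
After op 4 (commit): HEAD=exp@C [exp=C main=B]
After op 5 (reset): HEAD=exp@A [exp=A main=B]
After op 6 (commit): HEAD=exp@D [exp=D main=B]
After op 7 (merge): HEAD=exp@E [exp=E main=B]
After op 8 (branch): HEAD=exp@E [exp=E main=B work=E]
After op 9 (commit): HEAD=exp@F [exp=F main=B work=E]
After op 10 (commit): HEAD=exp@G [exp=G main=B work=E]
ancestors(work=E): ['A', 'B', 'D', 'E']
ancestors(exp=G): ['A', 'B', 'D', 'E', 'F', 'G']
common: ['A', 'B', 'D', 'E']

Answer: E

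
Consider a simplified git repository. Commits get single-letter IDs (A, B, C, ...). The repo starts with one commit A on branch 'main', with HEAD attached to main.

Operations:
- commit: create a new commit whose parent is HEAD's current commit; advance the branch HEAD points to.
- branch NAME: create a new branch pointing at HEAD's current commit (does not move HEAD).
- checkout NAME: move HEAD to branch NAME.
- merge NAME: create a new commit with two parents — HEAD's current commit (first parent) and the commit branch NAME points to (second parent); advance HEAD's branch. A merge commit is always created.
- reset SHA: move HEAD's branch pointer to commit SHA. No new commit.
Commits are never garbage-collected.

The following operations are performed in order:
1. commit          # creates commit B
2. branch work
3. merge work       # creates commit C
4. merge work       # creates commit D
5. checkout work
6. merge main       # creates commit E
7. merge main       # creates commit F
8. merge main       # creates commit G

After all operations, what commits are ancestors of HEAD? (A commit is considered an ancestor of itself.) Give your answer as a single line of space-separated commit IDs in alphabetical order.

Answer: A B C D E F G

Derivation:
After op 1 (commit): HEAD=main@B [main=B]
After op 2 (branch): HEAD=main@B [main=B work=B]
After op 3 (merge): HEAD=main@C [main=C work=B]
After op 4 (merge): HEAD=main@D [main=D work=B]
After op 5 (checkout): HEAD=work@B [main=D work=B]
After op 6 (merge): HEAD=work@E [main=D work=E]
After op 7 (merge): HEAD=work@F [main=D work=F]
After op 8 (merge): HEAD=work@G [main=D work=G]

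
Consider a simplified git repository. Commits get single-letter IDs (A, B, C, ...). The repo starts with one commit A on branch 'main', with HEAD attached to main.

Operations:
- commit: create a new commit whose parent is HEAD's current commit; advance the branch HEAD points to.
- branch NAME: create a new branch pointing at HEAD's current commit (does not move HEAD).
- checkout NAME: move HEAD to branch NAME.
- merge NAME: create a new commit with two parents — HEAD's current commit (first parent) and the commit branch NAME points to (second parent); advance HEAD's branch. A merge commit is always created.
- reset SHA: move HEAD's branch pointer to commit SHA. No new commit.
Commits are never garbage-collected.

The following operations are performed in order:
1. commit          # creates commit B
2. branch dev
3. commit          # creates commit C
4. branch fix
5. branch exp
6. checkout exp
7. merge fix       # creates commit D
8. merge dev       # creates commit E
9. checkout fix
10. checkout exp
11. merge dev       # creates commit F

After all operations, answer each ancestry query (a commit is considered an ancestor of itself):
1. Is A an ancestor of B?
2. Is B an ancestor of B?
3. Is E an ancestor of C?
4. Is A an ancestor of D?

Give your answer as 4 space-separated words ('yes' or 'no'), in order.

Answer: yes yes no yes

Derivation:
After op 1 (commit): HEAD=main@B [main=B]
After op 2 (branch): HEAD=main@B [dev=B main=B]
After op 3 (commit): HEAD=main@C [dev=B main=C]
After op 4 (branch): HEAD=main@C [dev=B fix=C main=C]
After op 5 (branch): HEAD=main@C [dev=B exp=C fix=C main=C]
After op 6 (checkout): HEAD=exp@C [dev=B exp=C fix=C main=C]
After op 7 (merge): HEAD=exp@D [dev=B exp=D fix=C main=C]
After op 8 (merge): HEAD=exp@E [dev=B exp=E fix=C main=C]
After op 9 (checkout): HEAD=fix@C [dev=B exp=E fix=C main=C]
After op 10 (checkout): HEAD=exp@E [dev=B exp=E fix=C main=C]
After op 11 (merge): HEAD=exp@F [dev=B exp=F fix=C main=C]
ancestors(B) = {A,B}; A in? yes
ancestors(B) = {A,B}; B in? yes
ancestors(C) = {A,B,C}; E in? no
ancestors(D) = {A,B,C,D}; A in? yes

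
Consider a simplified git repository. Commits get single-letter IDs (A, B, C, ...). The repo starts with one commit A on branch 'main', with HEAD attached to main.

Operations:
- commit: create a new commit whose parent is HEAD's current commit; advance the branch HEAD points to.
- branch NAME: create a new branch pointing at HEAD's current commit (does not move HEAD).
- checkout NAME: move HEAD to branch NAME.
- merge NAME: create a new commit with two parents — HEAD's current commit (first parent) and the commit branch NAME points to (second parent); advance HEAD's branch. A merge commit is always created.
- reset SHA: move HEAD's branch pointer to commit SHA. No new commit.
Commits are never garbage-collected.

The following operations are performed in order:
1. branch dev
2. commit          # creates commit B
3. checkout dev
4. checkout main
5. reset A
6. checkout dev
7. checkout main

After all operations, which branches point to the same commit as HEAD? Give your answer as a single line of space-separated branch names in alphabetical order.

After op 1 (branch): HEAD=main@A [dev=A main=A]
After op 2 (commit): HEAD=main@B [dev=A main=B]
After op 3 (checkout): HEAD=dev@A [dev=A main=B]
After op 4 (checkout): HEAD=main@B [dev=A main=B]
After op 5 (reset): HEAD=main@A [dev=A main=A]
After op 6 (checkout): HEAD=dev@A [dev=A main=A]
After op 7 (checkout): HEAD=main@A [dev=A main=A]

Answer: dev main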